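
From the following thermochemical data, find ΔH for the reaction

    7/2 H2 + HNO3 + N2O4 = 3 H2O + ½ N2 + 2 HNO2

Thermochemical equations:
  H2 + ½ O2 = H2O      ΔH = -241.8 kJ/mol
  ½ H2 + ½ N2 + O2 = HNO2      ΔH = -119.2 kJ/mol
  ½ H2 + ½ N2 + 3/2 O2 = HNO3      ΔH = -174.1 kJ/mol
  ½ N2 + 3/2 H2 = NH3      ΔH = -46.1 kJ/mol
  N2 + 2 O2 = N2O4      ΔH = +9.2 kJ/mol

ΔH = -798.9 kJ/mol

equation 1 × 3 (×3 to match 3 H2O in the target): (3)·(-241.8) = -725.4 kJ/mol
equation 2 × 2 (scale by 2 for the 2 HNO2): (2)·(-119.2) = -238.4 kJ/mol
equation 3 reversed (HNO3 must end up as a reactant): +174.1 kJ/mol
equation 4: not needed (NH3 appears nowhere else).
equation 5 reversed (N2O4 must end up as a reactant): -9.2 kJ/mol
By Hess's law, ΔH = (-725.4) + (-238.4) + (+174.1) + (-9.2) = -798.9 kJ/mol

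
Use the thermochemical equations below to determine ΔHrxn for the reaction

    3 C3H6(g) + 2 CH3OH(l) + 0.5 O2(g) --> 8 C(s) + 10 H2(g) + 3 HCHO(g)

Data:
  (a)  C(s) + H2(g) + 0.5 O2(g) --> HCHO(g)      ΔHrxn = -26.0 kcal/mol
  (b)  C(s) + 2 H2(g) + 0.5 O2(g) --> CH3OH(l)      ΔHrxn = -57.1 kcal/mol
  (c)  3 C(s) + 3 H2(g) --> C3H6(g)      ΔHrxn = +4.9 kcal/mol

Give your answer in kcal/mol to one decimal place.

ΔHrxn = 21.5 kcal/mol

(a) × 3 (scale by 3 for the 3 HCHO(g)): (3)·(-26.0) = -78.0 kcal/mol
(b) reversed and × 2 (reverse to put CH3OH(l) on the reactant side; scale by 2 for the 2 CH3OH(l)): (-2)·(-57.1) = +114.2 kcal/mol
(c) reversed and × 3 (C3H6(g) must end up as a reactant; scale by 3 for the 3 C3H6(g)): (-3)·(+4.9) = -14.7 kcal/mol
Combining the equations, ΔHrxn = (-78.0) + (+114.2) + (-14.7) = 21.5 kcal/mol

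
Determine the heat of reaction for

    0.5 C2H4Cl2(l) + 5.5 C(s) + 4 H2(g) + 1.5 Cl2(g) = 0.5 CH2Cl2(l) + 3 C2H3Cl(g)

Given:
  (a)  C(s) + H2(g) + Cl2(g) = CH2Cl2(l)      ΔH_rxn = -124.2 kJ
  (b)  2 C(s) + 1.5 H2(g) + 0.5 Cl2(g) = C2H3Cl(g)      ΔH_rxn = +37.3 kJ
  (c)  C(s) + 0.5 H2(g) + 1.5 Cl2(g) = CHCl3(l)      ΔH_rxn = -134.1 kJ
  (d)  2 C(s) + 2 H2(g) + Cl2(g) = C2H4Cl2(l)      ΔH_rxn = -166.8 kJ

(a) × 1/2: (1/2)·(-124.2) = -62.1 kJ
(b) × 3: (3)·(+37.3) = +111.9 kJ
(c): not needed.
(d) reversed and × 1/2: (-1/2)·(-166.8) = +83.4 kJ
Summing the manipulated equations, ΔH_rxn = (1/2)·(-124.2) + (3)·(+37.3) + (-1/2)·(-166.8) = 133.2 kJ

ΔH_rxn = 133.2 kJ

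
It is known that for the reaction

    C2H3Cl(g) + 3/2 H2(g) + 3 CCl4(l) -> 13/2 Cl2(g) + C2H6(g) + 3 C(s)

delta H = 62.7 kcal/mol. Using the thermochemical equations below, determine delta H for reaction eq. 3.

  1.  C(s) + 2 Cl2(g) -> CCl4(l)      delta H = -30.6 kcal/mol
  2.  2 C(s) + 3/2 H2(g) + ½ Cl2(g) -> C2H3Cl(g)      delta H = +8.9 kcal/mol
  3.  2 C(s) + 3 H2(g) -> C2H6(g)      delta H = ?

delta H = -20.2 kcal/mol

eq. 1 reversed and × 3 (reverse to put CCl4(l) on the reactant side; ×3 to match 3 CCl4(l) in the target): (-3)·(-30.6) = +91.8 kcal/mol
eq. 2 reversed (reverse to put C2H3Cl(g) on the reactant side): -8.9 kcal/mol
eq. 3 as written (C2H6(g) already on the product side): contributes x
+62.7 = (+91.8) + (-8.9) + x
x = (+62.7 − (+82.9)) / (1) = -20.2 kcal/mol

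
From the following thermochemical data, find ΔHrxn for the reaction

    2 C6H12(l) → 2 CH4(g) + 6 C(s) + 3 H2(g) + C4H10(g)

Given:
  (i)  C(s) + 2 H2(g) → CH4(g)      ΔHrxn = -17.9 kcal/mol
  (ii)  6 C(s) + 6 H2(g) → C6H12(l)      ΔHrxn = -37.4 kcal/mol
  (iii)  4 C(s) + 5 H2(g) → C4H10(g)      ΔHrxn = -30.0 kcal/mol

ΔHrxn = 9.0 kcal/mol

(i) × 2 (×2 to match 2 CH4(g) in the target): (2)·(-17.9) = -35.8 kcal/mol
(ii) reversed and × 2 (reverse to put C6H12(l) on the reactant side; scale by 2 for the 2 C6H12(l)): (-2)·(-37.4) = +74.8 kcal/mol
(iii) as written (C4H10(g) already on the product side): -30.0 kcal/mol
ΔHrxn = (2)·(-17.9) + (-2)·(-37.4) + (1)·(-30.0) = 9.0 kcal/mol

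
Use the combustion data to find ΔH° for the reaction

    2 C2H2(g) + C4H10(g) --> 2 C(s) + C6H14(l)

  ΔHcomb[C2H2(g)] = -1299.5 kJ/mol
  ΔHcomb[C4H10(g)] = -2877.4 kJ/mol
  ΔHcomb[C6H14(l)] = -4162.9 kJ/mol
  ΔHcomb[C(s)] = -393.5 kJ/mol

With combustion enthalpies, reactants minus products:
= [2·(-1299.5) + 1·(-2877.4)] − [2·(-393.5) + 1·(-4162.9)]
= -526.5 kJ/mol

ΔH° = -526.5 kJ/mol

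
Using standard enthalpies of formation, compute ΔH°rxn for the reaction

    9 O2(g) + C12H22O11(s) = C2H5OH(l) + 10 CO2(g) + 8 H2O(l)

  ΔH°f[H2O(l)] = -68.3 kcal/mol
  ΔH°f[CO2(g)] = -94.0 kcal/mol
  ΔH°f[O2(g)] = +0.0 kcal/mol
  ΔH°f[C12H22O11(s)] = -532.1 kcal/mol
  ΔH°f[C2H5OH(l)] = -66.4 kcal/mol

ΔH°rxn = -1020.7 kcal/mol

Products: 1·(-66.4) + 10·(-94.0) + 8·(-68.3) = -1552.8
Reactants: 9·(+0.0) + 1·(-532.1) = -532.1
ΔH°rxn = (-1552.8) − (-532.1) = -1020.7 kcal/mol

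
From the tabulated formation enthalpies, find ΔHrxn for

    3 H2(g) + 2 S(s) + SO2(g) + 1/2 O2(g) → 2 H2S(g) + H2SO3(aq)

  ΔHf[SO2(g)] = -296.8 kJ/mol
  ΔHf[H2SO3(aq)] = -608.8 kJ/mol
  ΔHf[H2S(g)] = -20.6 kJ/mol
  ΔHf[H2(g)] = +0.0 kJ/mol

ΔHrxn = -353.2 kJ/mol

Products: 2·(-20.6) + 1·(-608.8) = -650.0
Reactants: 3·(+0.0) + 2·(+0.0) + 1·(-296.8) + 1/2·(+0.0) = -296.8
ΔHrxn = (-650.0) − (-296.8) = -353.2 kJ/mol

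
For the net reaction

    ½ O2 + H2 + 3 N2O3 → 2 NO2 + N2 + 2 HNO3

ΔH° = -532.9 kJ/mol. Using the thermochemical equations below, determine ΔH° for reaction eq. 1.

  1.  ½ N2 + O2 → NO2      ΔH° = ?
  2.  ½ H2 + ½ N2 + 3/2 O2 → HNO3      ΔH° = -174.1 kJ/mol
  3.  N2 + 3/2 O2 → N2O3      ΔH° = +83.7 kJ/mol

ΔH° = 33.2 kJ/mol

eq. 1 × 2 (×2 to match 2 NO2 in the target): contributes 2·x
eq. 2 × 2 (scale by 2 for the 2 HNO3): (2)·(-174.1) = -348.2 kJ/mol
eq. 3 reversed and × 3 (N2O3 must end up as a reactant; ×3 to match 3 N2O3 in the target): (-3)·(+83.7) = -251.1 kJ/mol
-532.9 = (-348.2) + (-251.1) + 2·x
x = (-532.9 − (-599.3)) / (2) = 33.2 kJ/mol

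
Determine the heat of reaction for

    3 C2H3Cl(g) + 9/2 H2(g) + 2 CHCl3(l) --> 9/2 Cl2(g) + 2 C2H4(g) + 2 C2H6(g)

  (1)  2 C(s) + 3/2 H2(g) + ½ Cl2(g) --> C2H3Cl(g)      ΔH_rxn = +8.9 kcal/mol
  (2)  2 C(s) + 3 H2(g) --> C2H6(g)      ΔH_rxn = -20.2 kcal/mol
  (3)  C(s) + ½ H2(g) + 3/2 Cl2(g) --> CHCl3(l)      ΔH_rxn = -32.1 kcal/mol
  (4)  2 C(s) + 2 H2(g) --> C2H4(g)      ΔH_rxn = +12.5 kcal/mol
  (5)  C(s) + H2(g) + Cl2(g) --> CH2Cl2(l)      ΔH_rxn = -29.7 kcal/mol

ΔH_rxn = 22.1 kcal/mol

(1) reversed and × 3: (-3)·(+8.9) = -26.7 kcal/mol
(2) × 2: (2)·(-20.2) = -40.4 kcal/mol
(3) reversed and × 2: (-2)·(-32.1) = +64.2 kcal/mol
(4) × 2: (2)·(+12.5) = +25.0 kcal/mol
(5): not needed.
ΔH_rxn = (-26.7) + (-40.4) + (+64.2) + (+25.0) = 22.1 kcal/mol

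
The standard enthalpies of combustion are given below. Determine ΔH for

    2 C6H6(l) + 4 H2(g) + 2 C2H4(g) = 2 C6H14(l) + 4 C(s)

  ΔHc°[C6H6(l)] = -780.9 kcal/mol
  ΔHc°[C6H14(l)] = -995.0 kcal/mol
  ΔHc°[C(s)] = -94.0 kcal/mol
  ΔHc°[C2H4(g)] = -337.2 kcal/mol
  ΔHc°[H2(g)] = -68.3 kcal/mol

ΔH = -143.4 kcal/mol

Using ΔH = Σ nΔHc°(reactants) − Σ nΔHc°(products):
= [2·(-780.9) + 4·(-68.3) + 2·(-337.2)] − [2·(-995.0) + 4·(-94.0)]
= -143.4 kcal/mol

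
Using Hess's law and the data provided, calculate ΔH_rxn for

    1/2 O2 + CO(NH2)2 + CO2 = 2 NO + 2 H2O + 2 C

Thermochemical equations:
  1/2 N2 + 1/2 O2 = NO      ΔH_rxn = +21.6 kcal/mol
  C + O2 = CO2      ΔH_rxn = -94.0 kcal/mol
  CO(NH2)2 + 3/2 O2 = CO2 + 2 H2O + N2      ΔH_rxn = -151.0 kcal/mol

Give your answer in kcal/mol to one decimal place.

equation 1 × 2 (scale by 2 for the 2 NO): (2)·(+21.6) = +43.2 kcal/mol
equation 2 reversed and × 2 (C must end up as a product; ×2 to match 2 C in the target): (-2)·(-94.0) = +188.0 kcal/mol
equation 3 as written (CO(NH2)2 already on the reactant side): -151.0 kcal/mol
Summing the manipulated equations, ΔH_rxn = (+43.2) + (+188.0) + (-151.0) = 80.2 kcal/mol

ΔH_rxn = 80.2 kcal/mol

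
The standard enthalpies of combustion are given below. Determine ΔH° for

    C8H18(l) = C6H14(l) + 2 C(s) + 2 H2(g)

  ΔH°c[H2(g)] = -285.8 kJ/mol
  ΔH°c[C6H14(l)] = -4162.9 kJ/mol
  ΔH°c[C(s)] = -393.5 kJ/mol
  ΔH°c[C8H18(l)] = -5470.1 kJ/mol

ΔH° = 51.4 kJ/mol

Using ΔH = Σ nΔHc°(reactants) − Σ nΔHc°(products):
= [1·(-5470.1)] − [1·(-4162.9) + 2·(-393.5) + 2·(-285.8)]
= 51.4 kJ/mol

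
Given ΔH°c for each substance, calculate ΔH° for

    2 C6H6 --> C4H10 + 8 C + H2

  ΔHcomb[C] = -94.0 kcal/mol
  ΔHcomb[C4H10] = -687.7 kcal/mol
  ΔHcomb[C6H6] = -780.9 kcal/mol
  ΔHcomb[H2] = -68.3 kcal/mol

Using ΔH = Σ nΔHc°(reactants) − Σ nΔHc°(products):
= [2·(-780.9)] − [1·(-687.7) + 8·(-94.0) + 1·(-68.3)]
= -53.8 kcal/mol

ΔH° = -53.8 kcal/mol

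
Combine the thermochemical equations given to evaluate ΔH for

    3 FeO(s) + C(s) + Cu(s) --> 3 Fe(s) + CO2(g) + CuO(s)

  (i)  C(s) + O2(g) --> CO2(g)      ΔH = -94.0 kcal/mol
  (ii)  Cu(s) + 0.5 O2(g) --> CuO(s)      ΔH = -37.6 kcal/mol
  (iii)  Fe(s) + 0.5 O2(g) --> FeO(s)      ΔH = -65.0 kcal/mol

(i) as written (CO2(g) already on the product side): -94.0 kcal/mol
(ii) as written (CuO(s) already on the product side): -37.6 kcal/mol
(iii) reversed and × 3 (FeO(s) must end up as a reactant; ×3 to match 3 FeO(s) in the target): (-3)·(-65.0) = +195.0 kcal/mol
ΔH = (-94.0) + (-37.6) + (+195.0) = 63.4 kcal/mol

ΔH = 63.4 kcal/mol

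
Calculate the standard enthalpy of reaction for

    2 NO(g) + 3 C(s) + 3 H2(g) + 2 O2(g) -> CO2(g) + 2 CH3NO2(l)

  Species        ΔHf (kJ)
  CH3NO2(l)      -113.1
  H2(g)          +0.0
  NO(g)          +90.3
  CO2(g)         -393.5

Products: 1·(-393.5) + 2·(-113.1) = -619.7
Reactants: 2·(+90.3) + 3·(+0.0) + 3·(+0.0) + 2·(+0.0) = +180.6
ΔH_rxn = (-619.7) − (+180.6) = -800.3 kJ

ΔH_rxn = -800.3 kJ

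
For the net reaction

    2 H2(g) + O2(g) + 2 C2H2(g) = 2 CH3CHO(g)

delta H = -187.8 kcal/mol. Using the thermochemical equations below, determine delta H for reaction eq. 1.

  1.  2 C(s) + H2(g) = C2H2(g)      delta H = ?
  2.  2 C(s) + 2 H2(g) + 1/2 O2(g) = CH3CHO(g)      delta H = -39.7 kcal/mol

delta H = 54.2 kcal/mol

eq. 1 reversed and × 2 (reverse to put C2H2(g) on the reactant side; ×2 to match 2 C2H2(g) in the target): contributes −2·x
eq. 2 × 2 (scale by 2 for the 2 CH3CHO(g)): (2)·(-39.7) = -79.4 kcal/mol
-187.8 = (-79.4) − 2·x
x = (-187.8 − (-79.4)) / (-2) = 54.2 kcal/mol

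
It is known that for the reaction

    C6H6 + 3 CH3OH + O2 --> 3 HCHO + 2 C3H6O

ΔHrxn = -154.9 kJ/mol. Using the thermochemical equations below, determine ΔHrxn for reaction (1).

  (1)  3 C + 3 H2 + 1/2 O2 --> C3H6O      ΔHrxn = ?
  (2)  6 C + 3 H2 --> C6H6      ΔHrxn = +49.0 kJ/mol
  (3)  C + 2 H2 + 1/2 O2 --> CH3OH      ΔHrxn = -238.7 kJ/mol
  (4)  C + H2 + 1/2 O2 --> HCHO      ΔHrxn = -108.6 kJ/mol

ΔHrxn = -248.1 kJ/mol

(1) × 2: contributes 2·x
(2) reversed: -49.0 kJ/mol
(3) reversed and × 3: (-3)·(-238.7) = +716.1 kJ/mol
(4) × 3: (3)·(-108.6) = -325.8 kJ/mol
-154.9 = (-49.0) + (+716.1) + (-325.8) + 2·x
x = (-154.9 − (+341.3)) / (2) = -248.1 kJ/mol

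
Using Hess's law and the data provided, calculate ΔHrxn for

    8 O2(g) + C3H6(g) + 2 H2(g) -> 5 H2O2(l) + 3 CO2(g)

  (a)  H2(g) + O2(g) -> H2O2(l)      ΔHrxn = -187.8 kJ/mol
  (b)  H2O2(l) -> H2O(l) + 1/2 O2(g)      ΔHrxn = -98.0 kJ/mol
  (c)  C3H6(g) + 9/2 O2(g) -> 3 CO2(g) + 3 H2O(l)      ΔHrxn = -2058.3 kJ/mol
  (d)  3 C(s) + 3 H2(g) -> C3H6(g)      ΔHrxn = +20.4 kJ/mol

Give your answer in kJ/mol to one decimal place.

(a) × 2: (2)·(-187.8) = -375.6 kJ/mol
(b) reversed and × 3: (-3)·(-98.0) = +294.0 kJ/mol
(c) as written: -2058.3 kJ/mol
(d): not needed.
ΔHrxn = (2)·(-187.8) + (-3)·(-98.0) + (1)·(-2058.3) = -2139.9 kJ/mol

ΔHrxn = -2139.9 kJ/mol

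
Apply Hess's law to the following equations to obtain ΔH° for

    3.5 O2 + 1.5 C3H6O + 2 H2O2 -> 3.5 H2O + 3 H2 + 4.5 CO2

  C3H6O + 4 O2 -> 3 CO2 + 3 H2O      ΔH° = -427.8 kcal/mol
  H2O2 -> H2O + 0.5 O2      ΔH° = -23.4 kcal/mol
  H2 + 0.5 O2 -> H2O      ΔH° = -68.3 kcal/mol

ΔH° = -483.6 kcal/mol

equation 1 × 3/2 (×3/2 to match 3/2 C3H6O in the target): (3/2)·(-427.8) = -641.7 kcal/mol
equation 2 × 2 (scale by 2 for the 2 H2O2): (2)·(-23.4) = -46.8 kcal/mol
equation 3 reversed and × 3 (reverse to put H2 on the product side; ×3 to match 3 H2 in the target): (-3)·(-68.3) = +204.9 kcal/mol
By Hess's law, ΔH° = (3/2)·(-427.8) + (2)·(-23.4) + (-3)·(-68.3) = -483.6 kcal/mol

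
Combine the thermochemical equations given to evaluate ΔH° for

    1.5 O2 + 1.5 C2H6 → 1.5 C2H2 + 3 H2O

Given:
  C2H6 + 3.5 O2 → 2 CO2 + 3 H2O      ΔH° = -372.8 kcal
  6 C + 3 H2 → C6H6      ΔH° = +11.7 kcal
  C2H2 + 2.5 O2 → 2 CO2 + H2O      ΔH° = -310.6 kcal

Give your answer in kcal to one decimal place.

equation 1 × 3/2 (scale by 3/2 for the 3/2 C2H6): (3/2)·(-372.8) = -559.2 kcal
equation 2: not needed (C appears nowhere else).
equation 3 reversed and × 3/2 (reverse to put C2H2 on the product side; ×3/2 to match 3/2 C2H2 in the target): (-3/2)·(-310.6) = +465.9 kcal
Combining the equations, ΔH° = (-559.2) + (+465.9) = -93.3 kcal

ΔH° = -93.3 kcal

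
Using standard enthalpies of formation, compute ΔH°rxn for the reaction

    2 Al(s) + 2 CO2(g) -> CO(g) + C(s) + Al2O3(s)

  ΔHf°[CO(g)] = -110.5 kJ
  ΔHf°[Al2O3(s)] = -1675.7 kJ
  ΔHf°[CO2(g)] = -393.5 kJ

Products: 1·(-110.5) + 1·(+0.0) + 1·(-1675.7) = -1786.2
Reactants: 2·(+0.0) + 2·(-393.5) = -787.0
ΔH°rxn = (-1786.2) − (-787.0) = -999.2 kJ

ΔH°rxn = -999.2 kJ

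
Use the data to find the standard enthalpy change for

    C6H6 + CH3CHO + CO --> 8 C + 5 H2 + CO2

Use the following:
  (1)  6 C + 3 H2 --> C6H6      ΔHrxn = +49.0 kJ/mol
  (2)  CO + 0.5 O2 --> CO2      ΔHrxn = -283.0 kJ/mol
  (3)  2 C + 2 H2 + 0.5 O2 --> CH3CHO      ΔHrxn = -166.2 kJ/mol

(1) reversed: -49.0 kJ/mol
(2) as written: -283.0 kJ/mol
(3) reversed: +166.2 kJ/mol
ΔHrxn = (-49.0) + (-283.0) + (+166.2) = -165.8 kJ/mol

ΔHrxn = -165.8 kJ/mol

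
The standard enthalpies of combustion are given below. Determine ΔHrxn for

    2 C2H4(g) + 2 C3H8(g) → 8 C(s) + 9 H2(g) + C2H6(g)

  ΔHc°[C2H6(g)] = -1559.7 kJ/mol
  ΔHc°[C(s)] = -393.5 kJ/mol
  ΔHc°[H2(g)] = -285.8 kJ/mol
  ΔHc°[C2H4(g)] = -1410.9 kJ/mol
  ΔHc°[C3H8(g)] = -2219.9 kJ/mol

ΔHrxn = 18.3 kJ/mol

With combustion enthalpies, reactants minus products:
= [2·(-1410.9) + 2·(-2219.9)] − [8·(-393.5) + 9·(-285.8) + 1·(-1559.7)]
= 18.3 kJ/mol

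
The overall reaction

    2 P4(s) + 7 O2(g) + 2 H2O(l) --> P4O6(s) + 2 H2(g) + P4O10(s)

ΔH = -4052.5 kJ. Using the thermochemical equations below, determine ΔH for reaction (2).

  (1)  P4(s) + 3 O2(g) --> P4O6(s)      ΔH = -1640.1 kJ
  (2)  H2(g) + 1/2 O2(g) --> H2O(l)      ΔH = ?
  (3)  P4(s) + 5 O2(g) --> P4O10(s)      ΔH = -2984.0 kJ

ΔH = -285.8 kJ

(1) as written (P4O6(s) already on the product side): -1640.1 kJ
(2) reversed and × 2 (reverse to put H2O(l) on the reactant side; ×2 to match 2 H2O(l) in the target): contributes −2·x
(3) as written (P4O10(s) already on the product side): -2984.0 kJ
-4052.5 = (-1640.1) + (-2984.0) − 2·x
x = (-4052.5 − (-4624.1)) / (-2) = -285.8 kJ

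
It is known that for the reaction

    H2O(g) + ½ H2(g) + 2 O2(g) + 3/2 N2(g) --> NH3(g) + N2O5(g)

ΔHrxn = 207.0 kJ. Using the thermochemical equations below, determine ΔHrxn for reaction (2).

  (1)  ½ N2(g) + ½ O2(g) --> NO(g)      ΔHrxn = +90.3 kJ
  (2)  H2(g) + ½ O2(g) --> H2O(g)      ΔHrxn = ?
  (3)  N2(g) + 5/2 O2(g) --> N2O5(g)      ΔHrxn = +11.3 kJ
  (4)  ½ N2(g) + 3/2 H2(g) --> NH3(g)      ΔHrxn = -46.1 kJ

(1): not needed.
(2) reversed: contributes −x
(3) as written: +11.3 kJ
(4) as written: -46.1 kJ
+207.0 = (+11.3) + (-46.1) − x
x = (+207.0 − (-34.8)) / (-1) = -241.8 kJ

ΔHrxn = -241.8 kJ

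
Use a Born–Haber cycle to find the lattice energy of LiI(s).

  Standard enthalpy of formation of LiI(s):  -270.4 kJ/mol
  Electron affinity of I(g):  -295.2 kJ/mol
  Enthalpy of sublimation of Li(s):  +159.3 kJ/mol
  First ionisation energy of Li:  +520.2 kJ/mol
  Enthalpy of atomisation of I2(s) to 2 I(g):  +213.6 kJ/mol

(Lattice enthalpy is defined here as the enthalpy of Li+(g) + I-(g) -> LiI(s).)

U = -761.5 kJ/mol

ΔHf° = 1·ΔHsub + 1·(ΣIE) + 1/2·D(I2) + 1·EA + U
-270.4 = 1·(+159.3) + 1·(+520.2) + 1/2·(+213.6) + 1·(-295.2) + U
U = -270.4 − (+491.1) = -761.5 kJ/mol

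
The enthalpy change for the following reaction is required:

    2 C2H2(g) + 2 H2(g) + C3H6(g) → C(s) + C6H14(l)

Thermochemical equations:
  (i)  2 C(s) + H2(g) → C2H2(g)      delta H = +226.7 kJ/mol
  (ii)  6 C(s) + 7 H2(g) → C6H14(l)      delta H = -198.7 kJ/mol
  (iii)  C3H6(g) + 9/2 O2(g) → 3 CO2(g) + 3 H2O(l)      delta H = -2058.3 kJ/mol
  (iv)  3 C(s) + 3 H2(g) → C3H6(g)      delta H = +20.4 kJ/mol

delta H = -672.5 kJ/mol

(i) reversed and × 2 (C2H2(g) must end up as a reactant; scale by 2 for the 2 C2H2(g)): (-2)·(+226.7) = -453.4 kJ/mol
(ii) as written (C6H14(l) already on the product side): -198.7 kJ/mol
(iii): not needed (O2(g) appears nowhere else).
(iv) reversed: -20.4 kJ/mol
delta H = (-2)·(+226.7) + (1)·(-198.7) + (-1)·(+20.4) = -672.5 kJ/mol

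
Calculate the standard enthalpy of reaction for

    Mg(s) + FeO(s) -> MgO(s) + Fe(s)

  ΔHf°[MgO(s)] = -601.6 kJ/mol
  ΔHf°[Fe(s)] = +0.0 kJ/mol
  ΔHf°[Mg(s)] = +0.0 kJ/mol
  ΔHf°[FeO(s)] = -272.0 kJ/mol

ΔH°rxn = Σ nΔHf°(products) − Σ nΔHf°(reactants).
Products: 1·(-601.6) + 1·(+0.0) = -601.6
Reactants: 1·(+0.0) + 1·(-272.0) = -272.0
ΔH_rxn = (-601.6) − (-272.0) = -329.6 kJ/mol

ΔH_rxn = -329.6 kJ/mol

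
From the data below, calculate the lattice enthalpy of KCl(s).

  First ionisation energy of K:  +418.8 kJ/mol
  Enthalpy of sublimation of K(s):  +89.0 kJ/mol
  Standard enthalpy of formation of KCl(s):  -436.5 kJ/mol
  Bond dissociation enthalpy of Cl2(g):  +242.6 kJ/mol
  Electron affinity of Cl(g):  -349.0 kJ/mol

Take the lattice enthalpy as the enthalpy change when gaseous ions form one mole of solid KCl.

ΔHf° = 1·ΔHsub + 1·(ΣIE) + 1/2·D(Cl2) + 1·EA + U
-436.5 = 1·(+89.0) + 1·(+418.8) + 1/2·(+242.6) + 1·(-349.0) + U
U = -436.5 − (+280.1) = -716.6 kJ/mol

U = -716.6 kJ/mol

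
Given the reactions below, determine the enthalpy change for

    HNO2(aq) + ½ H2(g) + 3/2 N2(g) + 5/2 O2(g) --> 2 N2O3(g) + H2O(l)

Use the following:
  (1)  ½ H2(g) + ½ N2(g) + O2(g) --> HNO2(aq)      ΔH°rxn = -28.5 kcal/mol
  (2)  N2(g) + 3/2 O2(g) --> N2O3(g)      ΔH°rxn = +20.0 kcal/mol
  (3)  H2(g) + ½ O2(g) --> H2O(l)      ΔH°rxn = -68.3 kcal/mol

ΔH°rxn = 0.2 kcal/mol

(1) reversed: +28.5 kcal/mol
(2) × 2: (2)·(+20.0) = +40.0 kcal/mol
(3) as written: -68.3 kcal/mol
ΔH°rxn = (-1)·(-28.5) + (2)·(+20.0) + (1)·(-68.3) = 0.2 kcal/mol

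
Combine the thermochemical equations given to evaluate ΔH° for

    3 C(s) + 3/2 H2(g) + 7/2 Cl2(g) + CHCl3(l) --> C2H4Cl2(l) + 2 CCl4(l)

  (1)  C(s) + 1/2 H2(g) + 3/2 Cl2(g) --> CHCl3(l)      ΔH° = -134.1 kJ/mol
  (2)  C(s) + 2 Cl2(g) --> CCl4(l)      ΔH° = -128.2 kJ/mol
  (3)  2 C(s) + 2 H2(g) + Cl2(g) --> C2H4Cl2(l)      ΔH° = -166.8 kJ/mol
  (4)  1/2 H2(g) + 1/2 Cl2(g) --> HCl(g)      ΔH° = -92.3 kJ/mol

ΔH° = -289.1 kJ/mol

(1) reversed (CHCl3(l) must end up as a reactant): +134.1 kJ/mol
(2) × 2 (scale by 2 for the 2 CCl4(l)): (2)·(-128.2) = -256.4 kJ/mol
(3) as written (C2H4Cl2(l) already on the product side): -166.8 kJ/mol
(4): not needed (HCl(g) appears nowhere else).
ΔH° = (-1)·(-134.1) + (2)·(-128.2) + (1)·(-166.8) = -289.1 kJ/mol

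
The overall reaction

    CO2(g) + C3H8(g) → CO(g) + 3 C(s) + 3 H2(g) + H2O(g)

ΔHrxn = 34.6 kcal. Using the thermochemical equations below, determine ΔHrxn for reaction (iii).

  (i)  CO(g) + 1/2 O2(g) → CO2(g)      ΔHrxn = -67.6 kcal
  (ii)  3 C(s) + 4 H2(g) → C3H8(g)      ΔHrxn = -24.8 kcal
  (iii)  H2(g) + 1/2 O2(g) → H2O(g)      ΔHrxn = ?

(i) reversed: +67.6 kcal
(ii) reversed: +24.8 kcal
(iii) as written: contributes x
+34.6 = (+67.6) + (+24.8) + x
x = (+34.6 − (+92.4)) / (1) = -57.8 kcal

ΔHrxn = -57.8 kcal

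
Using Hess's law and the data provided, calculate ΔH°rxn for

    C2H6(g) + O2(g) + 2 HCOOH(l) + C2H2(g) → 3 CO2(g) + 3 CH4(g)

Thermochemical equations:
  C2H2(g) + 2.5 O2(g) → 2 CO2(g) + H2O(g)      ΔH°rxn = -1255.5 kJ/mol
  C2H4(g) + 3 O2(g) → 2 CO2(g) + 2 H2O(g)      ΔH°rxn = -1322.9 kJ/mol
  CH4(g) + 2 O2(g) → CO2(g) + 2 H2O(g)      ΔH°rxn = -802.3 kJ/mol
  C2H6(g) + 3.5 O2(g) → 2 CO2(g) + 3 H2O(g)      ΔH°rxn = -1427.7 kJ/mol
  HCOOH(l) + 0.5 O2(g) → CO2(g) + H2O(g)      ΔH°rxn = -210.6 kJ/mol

equation 1 as written (C2H2(g) already on the reactant side): -1255.5 kJ/mol
equation 2: not needed (C2H4(g) appears nowhere else).
equation 3 reversed and × 3 (reverse to put CH4(g) on the product side; ×3 to match 3 CH4(g) in the target): (-3)·(-802.3) = +2406.9 kJ/mol
equation 4 as written (C2H6(g) already on the reactant side): -1427.7 kJ/mol
equation 5 × 2 (×2 to match 2 HCOOH(l) in the target): (2)·(-210.6) = -421.2 kJ/mol
Since enthalpy is a state function, ΔH°rxn = (-1255.5) + (+2406.9) + (-1427.7) + (-421.2) = -697.5 kJ/mol

ΔH°rxn = -697.5 kJ/mol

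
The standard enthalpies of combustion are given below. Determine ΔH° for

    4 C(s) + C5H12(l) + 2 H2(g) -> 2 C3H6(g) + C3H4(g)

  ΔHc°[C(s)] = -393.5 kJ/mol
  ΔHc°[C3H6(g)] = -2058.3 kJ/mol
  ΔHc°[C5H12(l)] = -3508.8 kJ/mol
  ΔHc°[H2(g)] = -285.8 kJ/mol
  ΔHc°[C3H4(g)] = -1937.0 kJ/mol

ΔH° = 399.2 kJ/mol

With combustion enthalpies, reactants minus products:
= [4·(-393.5) + 1·(-3508.8) + 2·(-285.8)] − [2·(-2058.3) + 1·(-1937.0)]
= 399.2 kJ/mol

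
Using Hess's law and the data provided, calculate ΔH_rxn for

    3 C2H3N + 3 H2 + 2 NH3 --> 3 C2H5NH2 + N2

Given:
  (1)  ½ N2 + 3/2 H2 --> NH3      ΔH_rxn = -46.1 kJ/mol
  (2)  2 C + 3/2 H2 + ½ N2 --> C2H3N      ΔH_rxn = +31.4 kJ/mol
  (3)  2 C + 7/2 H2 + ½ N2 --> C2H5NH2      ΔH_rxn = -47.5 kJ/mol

(1) reversed and × 2: (-2)·(-46.1) = +92.2 kJ/mol
(2) reversed and × 3: (-3)·(+31.4) = -94.2 kJ/mol
(3) × 3: (3)·(-47.5) = -142.5 kJ/mol
ΔH_rxn = (+92.2) + (-94.2) + (-142.5) = -144.5 kJ/mol

ΔH_rxn = -144.5 kJ/mol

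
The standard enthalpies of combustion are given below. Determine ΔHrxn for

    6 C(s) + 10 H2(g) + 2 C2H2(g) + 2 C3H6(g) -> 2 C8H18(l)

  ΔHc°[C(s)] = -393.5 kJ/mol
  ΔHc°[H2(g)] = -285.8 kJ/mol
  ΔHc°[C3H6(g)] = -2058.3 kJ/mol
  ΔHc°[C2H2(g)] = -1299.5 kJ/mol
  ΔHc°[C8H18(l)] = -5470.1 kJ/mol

Using ΔH = Σ nΔHc°(reactants) − Σ nΔHc°(products):
= [6·(-393.5) + 10·(-285.8) + 2·(-1299.5) + 2·(-2058.3)] − [2·(-5470.1)]
= -994.4 kJ/mol

ΔHrxn = -994.4 kJ/mol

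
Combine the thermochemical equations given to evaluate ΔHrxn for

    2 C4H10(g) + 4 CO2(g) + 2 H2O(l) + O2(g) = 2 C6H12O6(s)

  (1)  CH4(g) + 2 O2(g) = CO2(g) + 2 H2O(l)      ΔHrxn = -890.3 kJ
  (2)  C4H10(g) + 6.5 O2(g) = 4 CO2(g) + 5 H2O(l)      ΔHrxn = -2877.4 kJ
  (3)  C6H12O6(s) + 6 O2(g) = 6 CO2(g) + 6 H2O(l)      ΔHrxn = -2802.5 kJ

(1): not needed.
(2) × 2: (2)·(-2877.4) = -5754.8 kJ
(3) reversed and × 2: (-2)·(-2802.5) = +5605.0 kJ
Summing the manipulated equations, ΔHrxn = (-5754.8) + (+5605.0) = -149.8 kJ

ΔHrxn = -149.8 kJ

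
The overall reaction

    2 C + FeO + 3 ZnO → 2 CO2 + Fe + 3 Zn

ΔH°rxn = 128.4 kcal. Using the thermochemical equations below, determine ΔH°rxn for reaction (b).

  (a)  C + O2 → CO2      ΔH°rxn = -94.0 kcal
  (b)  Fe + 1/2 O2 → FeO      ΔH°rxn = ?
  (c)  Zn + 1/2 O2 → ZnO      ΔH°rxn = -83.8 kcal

(a) × 2: (2)·(-94.0) = -188.0 kcal
(b) reversed: contributes −x
(c) reversed and × 3: (-3)·(-83.8) = +251.4 kcal
+128.4 = (-188.0) + (+251.4) − x
x = (+128.4 − (+63.4)) / (-1) = -65.0 kcal

ΔH°rxn = -65.0 kcal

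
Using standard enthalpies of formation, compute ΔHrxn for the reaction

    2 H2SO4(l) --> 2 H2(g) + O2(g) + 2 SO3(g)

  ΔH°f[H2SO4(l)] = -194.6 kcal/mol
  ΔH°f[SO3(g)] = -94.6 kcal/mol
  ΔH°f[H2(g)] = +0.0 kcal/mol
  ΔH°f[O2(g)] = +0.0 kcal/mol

ΔH°rxn = Σ nΔHf°(products) − Σ nΔHf°(reactants).
Products: 2·(+0.0) + 1·(+0.0) + 2·(-94.6) = -189.2
Reactants: 2·(-194.6) = -389.2
ΔHrxn = (-189.2) − (-389.2) = 200.0 kcal/mol

ΔHrxn = 200.0 kcal/mol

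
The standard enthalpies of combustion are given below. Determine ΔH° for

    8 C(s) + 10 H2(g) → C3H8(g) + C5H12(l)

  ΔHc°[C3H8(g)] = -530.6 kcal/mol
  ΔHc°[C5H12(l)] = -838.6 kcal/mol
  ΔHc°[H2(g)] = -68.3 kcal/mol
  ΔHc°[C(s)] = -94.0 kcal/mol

Using ΔH = Σ nΔHc°(reactants) − Σ nΔHc°(products):
= [8·(-94.0) + 10·(-68.3)] − [1·(-530.6) + 1·(-838.6)]
= -65.8 kcal/mol

ΔH° = -65.8 kcal/mol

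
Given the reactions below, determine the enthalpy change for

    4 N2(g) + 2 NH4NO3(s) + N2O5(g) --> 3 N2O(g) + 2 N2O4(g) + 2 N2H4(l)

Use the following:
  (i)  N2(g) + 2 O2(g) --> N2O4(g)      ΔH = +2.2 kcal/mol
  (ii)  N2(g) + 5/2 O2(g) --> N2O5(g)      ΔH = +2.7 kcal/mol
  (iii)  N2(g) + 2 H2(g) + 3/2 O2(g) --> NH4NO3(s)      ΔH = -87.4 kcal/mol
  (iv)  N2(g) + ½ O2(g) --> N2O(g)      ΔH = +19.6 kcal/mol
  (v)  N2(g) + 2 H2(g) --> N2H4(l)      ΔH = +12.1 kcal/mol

ΔH = 259.5 kcal/mol

(i) × 2 (×2 to match 2 N2O4(g) in the target): (2)·(+2.2) = +4.4 kcal/mol
(ii) reversed (reverse to put N2O5(g) on the reactant side): -2.7 kcal/mol
(iii) reversed and × 2 (NH4NO3(s) must end up as a reactant; ×2 to match 2 NH4NO3(s) in the target): (-2)·(-87.4) = +174.8 kcal/mol
(iv) × 3 (×3 to match 3 N2O(g) in the target): (3)·(+19.6) = +58.8 kcal/mol
(v) × 2 (×2 to match 2 N2H4(l) in the target): (2)·(+12.1) = +24.2 kcal/mol
ΔH = (+4.4) + (-2.7) + (+174.8) + (+58.8) + (+24.2) = 259.5 kcal/mol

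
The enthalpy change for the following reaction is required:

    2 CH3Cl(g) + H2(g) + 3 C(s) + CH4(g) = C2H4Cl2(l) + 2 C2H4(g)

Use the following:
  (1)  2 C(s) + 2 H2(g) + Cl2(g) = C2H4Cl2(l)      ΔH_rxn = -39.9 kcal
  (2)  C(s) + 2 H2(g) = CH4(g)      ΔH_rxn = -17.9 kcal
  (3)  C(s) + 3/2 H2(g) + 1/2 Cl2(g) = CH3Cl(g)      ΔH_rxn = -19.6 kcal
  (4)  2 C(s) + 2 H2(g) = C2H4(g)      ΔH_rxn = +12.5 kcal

(1) as written: -39.9 kcal
(2) reversed: +17.9 kcal
(3) reversed and × 2: (-2)·(-19.6) = +39.2 kcal
(4) × 2: (2)·(+12.5) = +25.0 kcal
ΔH_rxn = (-39.9) + (+17.9) + (+39.2) + (+25.0) = 42.2 kcal

ΔH_rxn = 42.2 kcal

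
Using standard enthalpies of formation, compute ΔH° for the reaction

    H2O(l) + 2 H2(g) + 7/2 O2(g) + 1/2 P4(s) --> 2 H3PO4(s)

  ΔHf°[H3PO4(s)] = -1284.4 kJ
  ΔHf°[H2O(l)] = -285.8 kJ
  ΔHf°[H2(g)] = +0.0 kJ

ΔH° = -2283.0 kJ

Products: 2·(-1284.4) = -2568.8
Reactants: 1·(-285.8) + 2·(+0.0) + 7/2·(+0.0) + 1/2·(+0.0) = -285.8
ΔH° = (-2568.8) − (-285.8) = -2283.0 kJ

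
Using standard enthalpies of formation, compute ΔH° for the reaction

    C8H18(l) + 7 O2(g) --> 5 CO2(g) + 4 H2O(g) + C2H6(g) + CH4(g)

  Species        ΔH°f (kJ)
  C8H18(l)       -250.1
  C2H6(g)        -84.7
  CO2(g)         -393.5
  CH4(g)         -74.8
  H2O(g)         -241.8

ΔH° = -2844.1 kJ

ΔH°rxn = Σ nΔHf°(products) − Σ nΔHf°(reactants).
Products: 5·(-393.5) + 4·(-241.8) + 1·(-84.7) + 1·(-74.8) = -3094.2
Reactants: 1·(-250.1) + 7·(+0.0) = -250.1
ΔH° = (-3094.2) − (-250.1) = -2844.1 kJ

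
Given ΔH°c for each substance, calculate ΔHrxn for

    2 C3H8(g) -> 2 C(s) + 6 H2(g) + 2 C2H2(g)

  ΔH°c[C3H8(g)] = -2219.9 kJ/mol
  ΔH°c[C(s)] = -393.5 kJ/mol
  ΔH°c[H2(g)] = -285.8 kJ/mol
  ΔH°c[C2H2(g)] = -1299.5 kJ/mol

Using ΔH = Σ nΔHc°(reactants) − Σ nΔHc°(products):
= [2·(-2219.9)] − [2·(-393.5) + 6·(-285.8) + 2·(-1299.5)]
= 661.0 kJ/mol

ΔHrxn = 661.0 kJ/mol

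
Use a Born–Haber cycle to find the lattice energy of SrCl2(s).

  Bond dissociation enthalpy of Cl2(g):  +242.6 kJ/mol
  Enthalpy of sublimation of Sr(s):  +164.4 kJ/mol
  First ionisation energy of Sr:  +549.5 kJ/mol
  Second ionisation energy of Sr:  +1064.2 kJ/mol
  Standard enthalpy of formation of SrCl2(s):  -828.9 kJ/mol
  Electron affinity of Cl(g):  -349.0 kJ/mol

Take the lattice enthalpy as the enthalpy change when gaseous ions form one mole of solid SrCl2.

U = -2151.6 kJ/mol

ΔHf° = 1·ΔHsub + 1·(ΣIE) + 1·D(Cl2) + 2·EA + U
-828.9 = 1·(+164.4) + 1·(+1613.7) + 1·(+242.6) + 2·(-349.0) + U
U = -828.9 − (+1322.7) = -2151.6 kJ/mol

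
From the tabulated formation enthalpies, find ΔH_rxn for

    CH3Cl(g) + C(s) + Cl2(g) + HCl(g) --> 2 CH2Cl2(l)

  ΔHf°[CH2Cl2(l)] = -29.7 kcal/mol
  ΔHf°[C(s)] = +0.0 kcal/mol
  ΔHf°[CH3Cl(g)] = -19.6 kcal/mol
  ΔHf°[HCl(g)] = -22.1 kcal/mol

Products: 2·(-29.7) = -59.4
Reactants: 1·(-19.6) + 1·(+0.0) + 1·(+0.0) + 1·(-22.1) = -41.7
ΔH_rxn = (-59.4) − (-41.7) = -17.7 kcal/mol

ΔH_rxn = -17.7 kcal/mol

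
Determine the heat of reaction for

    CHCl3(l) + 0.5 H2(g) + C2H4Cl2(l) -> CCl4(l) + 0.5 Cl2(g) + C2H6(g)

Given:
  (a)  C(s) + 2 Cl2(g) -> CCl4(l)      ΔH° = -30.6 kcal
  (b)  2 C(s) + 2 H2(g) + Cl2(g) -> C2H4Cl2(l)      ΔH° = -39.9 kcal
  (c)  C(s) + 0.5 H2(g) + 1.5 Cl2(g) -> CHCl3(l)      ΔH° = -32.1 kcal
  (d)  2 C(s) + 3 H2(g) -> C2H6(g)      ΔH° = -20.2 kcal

ΔH° = 21.2 kcal

(a) as written: -30.6 kcal
(b) reversed: +39.9 kcal
(c) reversed: +32.1 kcal
(d) as written: -20.2 kcal
Summing the manipulated equations, ΔH° = (-30.6) + (+39.9) + (+32.1) + (-20.2) = 21.2 kcal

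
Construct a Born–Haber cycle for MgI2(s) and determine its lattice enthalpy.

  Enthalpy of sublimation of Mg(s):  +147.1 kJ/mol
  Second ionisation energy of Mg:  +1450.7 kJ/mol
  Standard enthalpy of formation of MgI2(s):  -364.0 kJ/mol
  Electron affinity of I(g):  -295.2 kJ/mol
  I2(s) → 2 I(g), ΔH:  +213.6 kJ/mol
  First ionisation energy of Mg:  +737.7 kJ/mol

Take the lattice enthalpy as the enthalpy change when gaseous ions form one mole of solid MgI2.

U = -2322.7 kJ/mol

ΔHf° = 1·ΔHsub + 1·(ΣIE) + 1·D(I2) + 2·EA + U
-364.0 = 1·(+147.1) + 1·(+2188.4) + 1·(+213.6) + 2·(-295.2) + U
U = -364.0 − (+1958.7) = -2322.7 kJ/mol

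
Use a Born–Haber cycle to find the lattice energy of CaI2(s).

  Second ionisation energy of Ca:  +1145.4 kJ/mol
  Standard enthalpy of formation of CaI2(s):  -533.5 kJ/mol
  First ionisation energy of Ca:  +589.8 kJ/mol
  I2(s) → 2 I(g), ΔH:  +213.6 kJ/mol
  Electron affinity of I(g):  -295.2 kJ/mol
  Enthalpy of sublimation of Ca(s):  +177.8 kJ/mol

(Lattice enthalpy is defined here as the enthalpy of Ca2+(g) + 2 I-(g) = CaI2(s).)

ΔHf° = 1·ΔHsub + 1·(ΣIE) + 1·D(I2) + 2·EA + U
-533.5 = 1·(+177.8) + 1·(+1735.2) + 1·(+213.6) + 2·(-295.2) + U
U = -533.5 − (+1536.2) = -2069.7 kJ/mol

U = -2069.7 kJ/mol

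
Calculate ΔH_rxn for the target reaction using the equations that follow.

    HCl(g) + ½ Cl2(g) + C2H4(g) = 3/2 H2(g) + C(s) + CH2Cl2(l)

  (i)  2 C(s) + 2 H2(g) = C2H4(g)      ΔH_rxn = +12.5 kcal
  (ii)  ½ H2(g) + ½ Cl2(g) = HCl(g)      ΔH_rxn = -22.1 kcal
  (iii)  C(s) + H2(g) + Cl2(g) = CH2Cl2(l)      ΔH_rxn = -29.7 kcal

ΔH_rxn = -20.1 kcal

(i) reversed (reverse to put C2H4(g) on the reactant side): -12.5 kcal
(ii) reversed (HCl(g) must end up as a reactant): +22.1 kcal
(iii) as written (CH2Cl2(l) already on the product side): -29.7 kcal
By Hess's law, ΔH_rxn = (-12.5) + (+22.1) + (-29.7) = -20.1 kcal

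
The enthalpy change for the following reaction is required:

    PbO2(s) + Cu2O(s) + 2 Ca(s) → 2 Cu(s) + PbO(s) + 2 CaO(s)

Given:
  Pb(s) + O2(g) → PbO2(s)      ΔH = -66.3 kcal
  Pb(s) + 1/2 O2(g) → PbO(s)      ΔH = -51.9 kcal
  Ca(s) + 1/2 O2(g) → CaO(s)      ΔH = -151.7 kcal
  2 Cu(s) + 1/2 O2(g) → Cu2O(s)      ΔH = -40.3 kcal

ΔH = -248.7 kcal

equation 1 reversed: +66.3 kcal
equation 2 as written: -51.9 kcal
equation 3 × 2: (2)·(-151.7) = -303.4 kcal
equation 4 reversed: +40.3 kcal
By Hess's law, ΔH = (-1)·(-66.3) + (1)·(-51.9) + (2)·(-151.7) + (-1)·(-40.3) = -248.7 kcal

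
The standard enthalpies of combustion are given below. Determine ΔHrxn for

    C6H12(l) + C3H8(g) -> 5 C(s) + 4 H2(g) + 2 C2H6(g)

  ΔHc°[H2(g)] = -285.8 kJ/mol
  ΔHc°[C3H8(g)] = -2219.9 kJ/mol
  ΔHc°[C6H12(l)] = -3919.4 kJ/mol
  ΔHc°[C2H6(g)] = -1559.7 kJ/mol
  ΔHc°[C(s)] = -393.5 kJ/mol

ΔHrxn = 90.8 kJ/mol

With combustion enthalpies, reactants minus products:
= [1·(-3919.4) + 1·(-2219.9)] − [5·(-393.5) + 4·(-285.8) + 2·(-1559.7)]
= 90.8 kJ/mol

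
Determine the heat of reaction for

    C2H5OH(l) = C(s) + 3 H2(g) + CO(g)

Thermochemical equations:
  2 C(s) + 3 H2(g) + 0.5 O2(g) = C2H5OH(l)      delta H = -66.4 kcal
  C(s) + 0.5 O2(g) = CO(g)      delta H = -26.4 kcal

equation 1 reversed: +66.4 kcal
equation 2 as written: -26.4 kcal
delta H = (-1)·(-66.4) + (1)·(-26.4) = 40.0 kcal

delta H = 40.0 kcal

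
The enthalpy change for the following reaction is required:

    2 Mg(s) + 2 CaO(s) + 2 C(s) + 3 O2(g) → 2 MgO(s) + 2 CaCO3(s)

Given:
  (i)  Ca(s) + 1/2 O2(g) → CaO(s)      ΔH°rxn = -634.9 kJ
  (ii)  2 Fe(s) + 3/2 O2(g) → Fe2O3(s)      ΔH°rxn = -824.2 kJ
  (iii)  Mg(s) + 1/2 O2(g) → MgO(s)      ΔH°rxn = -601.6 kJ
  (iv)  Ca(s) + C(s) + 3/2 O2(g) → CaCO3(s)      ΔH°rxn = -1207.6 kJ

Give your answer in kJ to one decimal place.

(i) reversed and × 2: (-2)·(-634.9) = +1269.8 kJ
(ii): not needed.
(iii) × 2: (2)·(-601.6) = -1203.2 kJ
(iv) × 2: (2)·(-1207.6) = -2415.2 kJ
ΔH°rxn = (+1269.8) + (-1203.2) + (-2415.2) = -2348.6 kJ

ΔH°rxn = -2348.6 kJ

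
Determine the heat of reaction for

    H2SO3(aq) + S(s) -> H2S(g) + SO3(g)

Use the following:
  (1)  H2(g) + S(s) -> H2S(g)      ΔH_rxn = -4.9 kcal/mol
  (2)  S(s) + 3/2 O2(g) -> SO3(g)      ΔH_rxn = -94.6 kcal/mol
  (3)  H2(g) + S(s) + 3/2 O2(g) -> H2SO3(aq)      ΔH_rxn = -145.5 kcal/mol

ΔH_rxn = 46.0 kcal/mol

(1) as written: -4.9 kcal/mol
(2) as written: -94.6 kcal/mol
(3) reversed: +145.5 kcal/mol
Combining the equations, ΔH_rxn = (1)·(-4.9) + (1)·(-94.6) + (-1)·(-145.5) = 46.0 kcal/mol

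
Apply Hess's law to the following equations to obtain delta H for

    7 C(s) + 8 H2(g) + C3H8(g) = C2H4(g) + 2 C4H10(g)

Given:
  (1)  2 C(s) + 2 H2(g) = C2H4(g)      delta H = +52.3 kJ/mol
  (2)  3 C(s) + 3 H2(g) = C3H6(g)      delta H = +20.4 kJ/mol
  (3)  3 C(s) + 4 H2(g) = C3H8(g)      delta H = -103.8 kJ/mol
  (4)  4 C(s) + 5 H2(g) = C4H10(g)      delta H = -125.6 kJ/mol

delta H = -95.1 kJ/mol

(1) as written (C2H4(g) already on the product side): +52.3 kJ/mol
(2): not needed (C3H6(g) appears nowhere else).
(3) reversed (C3H8(g) must end up as a reactant): +103.8 kJ/mol
(4) × 2 (×2 to match 2 C4H10(g) in the target): (2)·(-125.6) = -251.2 kJ/mol
Combining the equations, delta H = (1)·(+52.3) + (-1)·(-103.8) + (2)·(-125.6) = -95.1 kJ/mol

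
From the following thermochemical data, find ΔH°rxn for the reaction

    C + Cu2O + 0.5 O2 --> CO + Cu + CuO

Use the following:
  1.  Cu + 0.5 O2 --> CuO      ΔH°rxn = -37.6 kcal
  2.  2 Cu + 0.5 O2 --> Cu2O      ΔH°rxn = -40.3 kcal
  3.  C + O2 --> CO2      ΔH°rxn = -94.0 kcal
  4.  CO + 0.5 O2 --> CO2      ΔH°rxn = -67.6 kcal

eq. 1 as written: -37.6 kcal
eq. 2 reversed: +40.3 kcal
eq. 3 as written: -94.0 kcal
eq. 4 reversed: +67.6 kcal
ΔH°rxn = (-37.6) + (+40.3) + (-94.0) + (+67.6) = -23.7 kcal

ΔH°rxn = -23.7 kcal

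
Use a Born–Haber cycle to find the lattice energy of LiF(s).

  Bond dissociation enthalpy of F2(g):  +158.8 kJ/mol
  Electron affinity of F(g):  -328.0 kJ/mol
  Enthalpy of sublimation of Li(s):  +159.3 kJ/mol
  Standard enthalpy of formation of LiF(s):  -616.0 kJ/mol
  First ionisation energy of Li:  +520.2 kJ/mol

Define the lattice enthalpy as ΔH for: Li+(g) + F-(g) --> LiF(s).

U = -1046.9 kJ/mol

ΔHf° = 1·ΔHsub + 1·(ΣIE) + 1/2·D(F2) + 1·EA + U
-616.0 = 1·(+159.3) + 1·(+520.2) + 1/2·(+158.8) + 1·(-328.0) + U
U = -616.0 − (+430.9) = -1046.9 kJ/mol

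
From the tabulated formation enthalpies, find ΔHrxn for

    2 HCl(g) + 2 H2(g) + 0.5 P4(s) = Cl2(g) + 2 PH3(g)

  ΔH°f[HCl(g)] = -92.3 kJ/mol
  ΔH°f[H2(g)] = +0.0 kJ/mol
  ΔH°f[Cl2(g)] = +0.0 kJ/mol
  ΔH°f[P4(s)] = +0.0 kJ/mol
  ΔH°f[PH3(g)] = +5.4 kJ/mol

ΔH°rxn = Σ nΔHf°(products) − Σ nΔHf°(reactants).
Products: 1·(+0.0) + 2·(+5.4) = +10.8
Reactants: 2·(-92.3) + 2·(+0.0) + 1/2·(+0.0) = -184.6
ΔHrxn = (+10.8) − (-184.6) = 195.4 kJ/mol

ΔHrxn = 195.4 kJ/mol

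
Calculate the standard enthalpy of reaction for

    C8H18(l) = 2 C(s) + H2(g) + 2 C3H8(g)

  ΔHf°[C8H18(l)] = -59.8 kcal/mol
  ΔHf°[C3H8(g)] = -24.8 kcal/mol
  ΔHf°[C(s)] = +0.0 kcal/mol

Products: 2·(+0.0) + 1·(+0.0) + 2·(-24.8) = -49.6
Reactants: 1·(-59.8) = -59.8
ΔH_rxn = (-49.6) − (-59.8) = 10.2 kcal/mol

ΔH_rxn = 10.2 kcal/mol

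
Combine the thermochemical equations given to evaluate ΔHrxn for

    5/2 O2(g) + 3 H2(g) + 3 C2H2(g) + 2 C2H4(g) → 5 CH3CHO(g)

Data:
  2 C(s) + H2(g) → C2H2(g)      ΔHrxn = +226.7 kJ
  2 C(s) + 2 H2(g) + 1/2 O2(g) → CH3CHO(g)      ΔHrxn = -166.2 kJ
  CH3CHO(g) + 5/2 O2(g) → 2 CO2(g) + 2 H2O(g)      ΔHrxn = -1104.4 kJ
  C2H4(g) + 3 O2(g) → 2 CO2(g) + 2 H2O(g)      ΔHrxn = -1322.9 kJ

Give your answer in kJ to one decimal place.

equation 1 reversed and × 3: (-3)·(+226.7) = -680.1 kJ
equation 2 × 3: (3)·(-166.2) = -498.6 kJ
equation 3 reversed and × 2: (-2)·(-1104.4) = +2208.8 kJ
equation 4 × 2: (2)·(-1322.9) = -2645.8 kJ
Summing the manipulated equations, ΔHrxn = (-680.1) + (-498.6) + (+2208.8) + (-2645.8) = -1615.7 kJ

ΔHrxn = -1615.7 kJ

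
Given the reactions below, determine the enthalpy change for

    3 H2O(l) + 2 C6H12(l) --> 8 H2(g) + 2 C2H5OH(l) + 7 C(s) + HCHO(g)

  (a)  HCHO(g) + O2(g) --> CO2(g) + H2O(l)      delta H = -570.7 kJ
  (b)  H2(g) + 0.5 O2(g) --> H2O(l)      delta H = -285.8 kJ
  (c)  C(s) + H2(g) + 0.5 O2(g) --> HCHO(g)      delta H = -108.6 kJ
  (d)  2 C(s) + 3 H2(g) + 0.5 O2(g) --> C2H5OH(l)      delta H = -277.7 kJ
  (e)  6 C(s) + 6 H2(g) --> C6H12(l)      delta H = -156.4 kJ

(a): not needed.
(b) reversed and × 3: (-3)·(-285.8) = +857.4 kJ
(c) as written: -108.6 kJ
(d) × 2: (2)·(-277.7) = -555.4 kJ
(e) reversed and × 2: (-2)·(-156.4) = +312.8 kJ
delta H = (-3)·(-285.8) + (1)·(-108.6) + (2)·(-277.7) + (-2)·(-156.4) = 506.2 kJ

delta H = 506.2 kJ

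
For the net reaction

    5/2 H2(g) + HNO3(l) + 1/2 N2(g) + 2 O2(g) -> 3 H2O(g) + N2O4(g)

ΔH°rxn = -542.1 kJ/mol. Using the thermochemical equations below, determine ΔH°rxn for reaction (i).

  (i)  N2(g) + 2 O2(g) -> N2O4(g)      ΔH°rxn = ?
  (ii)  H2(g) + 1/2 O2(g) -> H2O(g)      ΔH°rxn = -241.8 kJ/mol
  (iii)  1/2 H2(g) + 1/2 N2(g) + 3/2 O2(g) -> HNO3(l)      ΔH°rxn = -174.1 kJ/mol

(i) as written (N2O4(g) already on the product side): contributes x
(ii) × 3 (scale by 3 for the 3 H2O(g)): (3)·(-241.8) = -725.4 kJ/mol
(iii) reversed (HNO3(l) must end up as a reactant): +174.1 kJ/mol
-542.1 = (-725.4) + (+174.1) + x
x = (-542.1 − (-551.3)) / (1) = 9.2 kJ/mol

ΔH°rxn = 9.2 kJ/mol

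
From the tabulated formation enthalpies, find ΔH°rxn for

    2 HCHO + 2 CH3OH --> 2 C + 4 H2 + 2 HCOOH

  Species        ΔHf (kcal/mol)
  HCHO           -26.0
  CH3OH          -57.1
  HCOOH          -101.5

Products: 2·(+0.0) + 4·(+0.0) + 2·(-101.5) = -203.0
Reactants: 2·(-26.0) + 2·(-57.1) = -166.2
ΔH°rxn = (-203.0) − (-166.2) = -36.8 kcal/mol

ΔH°rxn = -36.8 kcal/mol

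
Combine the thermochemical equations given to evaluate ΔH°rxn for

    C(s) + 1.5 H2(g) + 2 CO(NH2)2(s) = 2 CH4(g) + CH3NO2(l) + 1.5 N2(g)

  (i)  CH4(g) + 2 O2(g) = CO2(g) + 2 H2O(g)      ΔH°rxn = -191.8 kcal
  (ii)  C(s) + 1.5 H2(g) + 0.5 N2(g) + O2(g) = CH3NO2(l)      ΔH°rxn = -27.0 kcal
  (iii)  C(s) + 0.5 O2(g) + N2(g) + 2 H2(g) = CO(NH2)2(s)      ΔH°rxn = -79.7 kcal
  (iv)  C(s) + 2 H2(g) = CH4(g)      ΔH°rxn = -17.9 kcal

(i): not needed.
(ii) as written: -27.0 kcal
(iii) reversed and × 2: (-2)·(-79.7) = +159.4 kcal
(iv) × 2: (2)·(-17.9) = -35.8 kcal
Since enthalpy is a state function, ΔH°rxn = (-27.0) + (+159.4) + (-35.8) = 96.6 kcal

ΔH°rxn = 96.6 kcal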